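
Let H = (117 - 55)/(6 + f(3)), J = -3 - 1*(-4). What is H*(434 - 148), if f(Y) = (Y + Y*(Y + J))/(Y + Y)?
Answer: 35464/17 ≈ 2086.1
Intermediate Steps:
J = 1 (J = -3 + 4 = 1)
f(Y) = (Y + Y*(1 + Y))/(2*Y) (f(Y) = (Y + Y*(Y + 1))/(Y + Y) = (Y + Y*(1 + Y))/((2*Y)) = (Y + Y*(1 + Y))*(1/(2*Y)) = (Y + Y*(1 + Y))/(2*Y))
H = 124/17 (H = (117 - 55)/(6 + (1 + (½)*3)) = 62/(6 + (1 + 3/2)) = 62/(6 + 5/2) = 62/(17/2) = 62*(2/17) = 124/17 ≈ 7.2941)
H*(434 - 148) = 124*(434 - 148)/17 = (124/17)*286 = 35464/17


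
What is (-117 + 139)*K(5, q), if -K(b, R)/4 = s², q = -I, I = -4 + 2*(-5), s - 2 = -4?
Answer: -352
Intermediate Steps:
s = -2 (s = 2 - 4 = -2)
I = -14 (I = -4 - 10 = -14)
q = 14 (q = -1*(-14) = 14)
K(b, R) = -16 (K(b, R) = -4*(-2)² = -4*4 = -16)
(-117 + 139)*K(5, q) = (-117 + 139)*(-16) = 22*(-16) = -352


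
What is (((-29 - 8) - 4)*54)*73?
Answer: -161622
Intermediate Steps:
(((-29 - 8) - 4)*54)*73 = ((-37 - 4)*54)*73 = -41*54*73 = -2214*73 = -161622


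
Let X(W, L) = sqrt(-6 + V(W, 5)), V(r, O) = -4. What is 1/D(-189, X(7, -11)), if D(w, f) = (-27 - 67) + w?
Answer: -1/283 ≈ -0.0035336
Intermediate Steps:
X(W, L) = I*sqrt(10) (X(W, L) = sqrt(-6 - 4) = sqrt(-10) = I*sqrt(10))
D(w, f) = -94 + w
1/D(-189, X(7, -11)) = 1/(-94 - 189) = 1/(-283) = -1/283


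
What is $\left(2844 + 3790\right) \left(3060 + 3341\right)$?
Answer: $42464234$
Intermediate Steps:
$\left(2844 + 3790\right) \left(3060 + 3341\right) = 6634 \cdot 6401 = 42464234$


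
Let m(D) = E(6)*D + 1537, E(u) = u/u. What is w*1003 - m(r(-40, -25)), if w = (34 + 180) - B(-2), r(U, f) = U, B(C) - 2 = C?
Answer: 213145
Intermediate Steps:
B(C) = 2 + C
w = 214 (w = (34 + 180) - (2 - 2) = 214 - 1*0 = 214 + 0 = 214)
E(u) = 1
m(D) = 1537 + D (m(D) = 1*D + 1537 = D + 1537 = 1537 + D)
w*1003 - m(r(-40, -25)) = 214*1003 - (1537 - 40) = 214642 - 1*1497 = 214642 - 1497 = 213145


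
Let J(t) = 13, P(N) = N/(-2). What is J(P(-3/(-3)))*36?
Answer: 468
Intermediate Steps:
P(N) = -N/2 (P(N) = N*(-½) = -N/2)
J(P(-3/(-3)))*36 = 13*36 = 468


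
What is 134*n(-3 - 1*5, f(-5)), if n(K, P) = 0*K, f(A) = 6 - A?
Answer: 0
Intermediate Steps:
n(K, P) = 0
134*n(-3 - 1*5, f(-5)) = 134*0 = 0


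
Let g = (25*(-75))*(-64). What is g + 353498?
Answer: 473498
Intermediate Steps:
g = 120000 (g = -1875*(-64) = 120000)
g + 353498 = 120000 + 353498 = 473498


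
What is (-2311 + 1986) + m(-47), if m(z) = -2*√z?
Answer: -325 - 2*I*√47 ≈ -325.0 - 13.711*I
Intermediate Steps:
(-2311 + 1986) + m(-47) = (-2311 + 1986) - 2*I*√47 = -325 - 2*I*√47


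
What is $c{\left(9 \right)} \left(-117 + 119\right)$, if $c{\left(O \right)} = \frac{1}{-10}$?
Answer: $- \frac{1}{5} \approx -0.2$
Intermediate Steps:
$c{\left(O \right)} = - \frac{1}{10}$
$c{\left(9 \right)} \left(-117 + 119\right) = - \frac{-117 + 119}{10} = \left(- \frac{1}{10}\right) 2 = - \frac{1}{5}$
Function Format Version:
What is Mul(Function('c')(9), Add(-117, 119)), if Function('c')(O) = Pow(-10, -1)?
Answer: Rational(-1, 5) ≈ -0.20000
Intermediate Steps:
Function('c')(O) = Rational(-1, 10)
Mul(Function('c')(9), Add(-117, 119)) = Mul(Rational(-1, 10), Add(-117, 119)) = Mul(Rational(-1, 10), 2) = Rational(-1, 5)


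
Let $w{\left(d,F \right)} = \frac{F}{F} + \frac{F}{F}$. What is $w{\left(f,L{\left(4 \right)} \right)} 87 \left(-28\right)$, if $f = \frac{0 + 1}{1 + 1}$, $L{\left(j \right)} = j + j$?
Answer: $-4872$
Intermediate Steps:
$L{\left(j \right)} = 2 j$
$f = \frac{1}{2}$ ($f = 1 \cdot \frac{1}{2} = \frac{1}{2} \approx 0.5$)
$w{\left(d,F \right)} = 2$ ($w{\left(d,F \right)} = 1 + 1 = 2$)
$w{\left(f,L{\left(4 \right)} \right)} 87 \left(-28\right) = 2 \cdot 87 \left(-28\right) = 174 \left(-28\right) = -4872$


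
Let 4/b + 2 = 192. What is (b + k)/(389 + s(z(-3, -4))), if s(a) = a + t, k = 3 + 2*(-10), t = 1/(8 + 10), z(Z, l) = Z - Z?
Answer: -29034/665285 ≈ -0.043641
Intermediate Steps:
z(Z, l) = 0
b = 2/95 (b = 4/(-2 + 192) = 4/190 = 4*(1/190) = 2/95 ≈ 0.021053)
t = 1/18 ≈ 0.055556
k = -17 (k = 3 - 20 = -17)
s(a) = 1/18 + a (s(a) = a + 1/18 = 1/18 + a)
(b + k)/(389 + s(z(-3, -4))) = (2/95 - 17)/(389 + (1/18 + 0)) = -1613/(95*(389 + 1/18)) = -1613/(95*7003/18) = -1613/95*18/7003 = -29034/665285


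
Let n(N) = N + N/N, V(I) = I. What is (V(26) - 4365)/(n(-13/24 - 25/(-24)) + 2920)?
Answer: -8678/5843 ≈ -1.4852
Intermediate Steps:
n(N) = 1 + N (n(N) = N + 1 = 1 + N)
(V(26) - 4365)/(n(-13/24 - 25/(-24)) + 2920) = (26 - 4365)/((1 + (-13/24 - 25/(-24))) + 2920) = -4339/((1 + (-13*1/24 - 25*(-1/24))) + 2920) = -4339/((1 + (-13/24 + 25/24)) + 2920) = -4339/((1 + 1/2) + 2920) = -4339/(3/2 + 2920) = -4339/5843/2 = -4339*2/5843 = -8678/5843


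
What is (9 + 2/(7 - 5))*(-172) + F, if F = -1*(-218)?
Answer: -1502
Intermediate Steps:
F = 218
(9 + 2/(7 - 5))*(-172) + F = (9 + 2/(7 - 5))*(-172) + 218 = (9 + 2/2)*(-172) + 218 = (9 + (½)*2)*(-172) + 218 = (9 + 1)*(-172) + 218 = 10*(-172) + 218 = -1720 + 218 = -1502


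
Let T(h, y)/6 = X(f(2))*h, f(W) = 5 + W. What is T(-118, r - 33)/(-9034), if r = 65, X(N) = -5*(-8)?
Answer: 14160/4517 ≈ 3.1348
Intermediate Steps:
X(N) = 40
T(h, y) = 240*h (T(h, y) = 6*(40*h) = 240*h)
T(-118, r - 33)/(-9034) = (240*(-118))/(-9034) = -28320*(-1/9034) = 14160/4517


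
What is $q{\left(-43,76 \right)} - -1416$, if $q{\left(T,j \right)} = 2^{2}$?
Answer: $1420$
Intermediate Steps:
$q{\left(T,j \right)} = 4$
$q{\left(-43,76 \right)} - -1416 = 4 - -1416 = 4 + 1416 = 1420$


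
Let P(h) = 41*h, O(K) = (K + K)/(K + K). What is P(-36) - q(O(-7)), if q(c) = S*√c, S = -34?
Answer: -1442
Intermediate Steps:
O(K) = 1 (O(K) = (2*K)/((2*K)) = (2*K)*(1/(2*K)) = 1)
q(c) = -34*√c
P(-36) - q(O(-7)) = 41*(-36) - (-34)*√1 = -1476 - (-34) = -1476 - 1*(-34) = -1476 + 34 = -1442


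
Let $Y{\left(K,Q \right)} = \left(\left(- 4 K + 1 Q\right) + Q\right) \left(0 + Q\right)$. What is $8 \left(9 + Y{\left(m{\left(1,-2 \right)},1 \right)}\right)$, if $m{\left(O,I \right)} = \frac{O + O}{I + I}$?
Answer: $104$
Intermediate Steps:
$m{\left(O,I \right)} = \frac{O}{I}$ ($m{\left(O,I \right)} = \frac{2 O}{2 I} = 2 O \frac{1}{2 I} = \frac{O}{I}$)
$Y{\left(K,Q \right)} = Q \left(- 4 K + 2 Q\right)$ ($Y{\left(K,Q \right)} = \left(\left(- 4 K + Q\right) + Q\right) Q = \left(\left(Q - 4 K\right) + Q\right) Q = \left(- 4 K + 2 Q\right) Q = Q \left(- 4 K + 2 Q\right)$)
$8 \left(9 + Y{\left(m{\left(1,-2 \right)},1 \right)}\right) = 8 \left(9 + 2 \cdot 1 \left(1 - 2 \cdot 1 \frac{1}{-2}\right)\right) = 8 \left(9 + 2 \cdot 1 \left(1 - 2 \cdot 1 \left(- \frac{1}{2}\right)\right)\right) = 8 \left(9 + 2 \cdot 1 \left(1 - -1\right)\right) = 8 \left(9 + 2 \cdot 1 \left(1 + 1\right)\right) = 8 \left(9 + 2 \cdot 1 \cdot 2\right) = 8 \left(9 + 4\right) = 8 \cdot 13 = 104$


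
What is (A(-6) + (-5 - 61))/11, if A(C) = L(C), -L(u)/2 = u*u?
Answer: -138/11 ≈ -12.545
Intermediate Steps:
L(u) = -2*u² (L(u) = -2*u*u = -2*u²)
A(C) = -2*C²
(A(-6) + (-5 - 61))/11 = (-2*(-6)² + (-5 - 61))/11 = (-2*36 - 66)*(1/11) = (-72 - 66)*(1/11) = -138*1/11 = -138/11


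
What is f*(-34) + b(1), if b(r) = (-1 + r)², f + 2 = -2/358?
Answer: 12206/179 ≈ 68.190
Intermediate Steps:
f = -359/179 (f = -2 - 2/358 = -2 - 2*1/358 = -2 - 1/179 = -359/179 ≈ -2.0056)
f*(-34) + b(1) = -359/179*(-34) + (-1 + 1)² = 12206/179 + 0² = 12206/179 + 0 = 12206/179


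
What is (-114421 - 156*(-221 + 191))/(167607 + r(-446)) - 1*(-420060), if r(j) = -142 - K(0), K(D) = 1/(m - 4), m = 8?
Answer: 281380532576/669859 ≈ 4.2006e+5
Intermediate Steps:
K(D) = ¼ (K(D) = 1/(8 - 4) = 1/4 = ¼)
r(j) = -569/4 (r(j) = -142 - 1*¼ = -142 - ¼ = -569/4)
(-114421 - 156*(-221 + 191))/(167607 + r(-446)) - 1*(-420060) = (-114421 - 156*(-221 + 191))/(167607 - 569/4) - 1*(-420060) = (-114421 - 156*(-30))/(669859/4) + 420060 = (-114421 + 4680)*(4/669859) + 420060 = -109741*4/669859 + 420060 = -438964/669859 + 420060 = 281380532576/669859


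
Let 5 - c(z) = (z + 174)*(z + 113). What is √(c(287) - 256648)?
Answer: I*√441043 ≈ 664.11*I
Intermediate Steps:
c(z) = 5 - (113 + z)*(174 + z) (c(z) = 5 - (z + 174)*(z + 113) = 5 - (174 + z)*(113 + z) = 5 - (113 + z)*(174 + z))
√(c(287) - 256648) = √((-19657 - 1*287² - 287*287) - 256648) = √((-19657 - 1*82369 - 82369) - 256648) = √((-19657 - 82369 - 82369) - 256648) = √(-184395 - 256648) = √(-441043) = I*√441043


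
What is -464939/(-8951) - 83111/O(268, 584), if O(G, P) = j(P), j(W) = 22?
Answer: -733697903/196922 ≈ -3725.8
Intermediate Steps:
O(G, P) = 22
-464939/(-8951) - 83111/O(268, 584) = -464939/(-8951) - 83111/22 = -464939*(-1/8951) - 83111*1/22 = 464939/8951 - 83111/22 = -733697903/196922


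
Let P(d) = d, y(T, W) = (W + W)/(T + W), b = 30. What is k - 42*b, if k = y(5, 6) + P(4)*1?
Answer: -13804/11 ≈ -1254.9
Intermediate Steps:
y(T, W) = 2*W/(T + W) (y(T, W) = (2*W)/(T + W) = 2*W/(T + W))
k = 56/11 (k = 2*6/(5 + 6) + 4*1 = 2*6/11 + 4 = 2*6*(1/11) + 4 = 12/11 + 4 = 56/11 ≈ 5.0909)
k - 42*b = 56/11 - 42*30 = 56/11 - 1260 = -13804/11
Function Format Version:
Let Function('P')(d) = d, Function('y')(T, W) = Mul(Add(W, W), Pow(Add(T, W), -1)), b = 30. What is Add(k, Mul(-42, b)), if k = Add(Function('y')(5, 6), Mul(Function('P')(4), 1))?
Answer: Rational(-13804, 11) ≈ -1254.9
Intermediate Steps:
Function('y')(T, W) = Mul(2, W, Pow(Add(T, W), -1)) (Function('y')(T, W) = Mul(Mul(2, W), Pow(Add(T, W), -1)) = Mul(2, W, Pow(Add(T, W), -1)))
k = Rational(56, 11) (k = Add(Mul(2, 6, Pow(Add(5, 6), -1)), Mul(4, 1)) = Add(Mul(2, 6, Pow(11, -1)), 4) = Add(Mul(2, 6, Rational(1, 11)), 4) = Add(Rational(12, 11), 4) = Rational(56, 11) ≈ 5.0909)
Add(k, Mul(-42, b)) = Add(Rational(56, 11), Mul(-42, 30)) = Add(Rational(56, 11), -1260) = Rational(-13804, 11)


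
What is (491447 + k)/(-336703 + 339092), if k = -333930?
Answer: 157517/2389 ≈ 65.934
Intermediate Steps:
(491447 + k)/(-336703 + 339092) = (491447 - 333930)/(-336703 + 339092) = 157517/2389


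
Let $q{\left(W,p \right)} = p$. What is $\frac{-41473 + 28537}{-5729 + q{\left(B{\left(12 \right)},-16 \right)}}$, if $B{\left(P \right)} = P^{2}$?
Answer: $\frac{4312}{1915} \approx 2.2517$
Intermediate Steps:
$\frac{-41473 + 28537}{-5729 + q{\left(B{\left(12 \right)},-16 \right)}} = \frac{-41473 + 28537}{-5729 - 16} = - \frac{12936}{-5745} = \left(-12936\right) \left(- \frac{1}{5745}\right) = \frac{4312}{1915}$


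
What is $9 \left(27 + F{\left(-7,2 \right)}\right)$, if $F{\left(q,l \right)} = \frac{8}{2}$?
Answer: $279$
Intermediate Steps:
$F{\left(q,l \right)} = 4$ ($F{\left(q,l \right)} = 8 \cdot \frac{1}{2} = 4$)
$9 \left(27 + F{\left(-7,2 \right)}\right) = 9 \left(27 + 4\right) = 9 \cdot 31 = 279$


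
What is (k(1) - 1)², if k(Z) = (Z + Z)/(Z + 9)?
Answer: 16/25 ≈ 0.64000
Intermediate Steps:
k(Z) = 2*Z/(9 + Z) (k(Z) = (2*Z)/(9 + Z) = 2*Z/(9 + Z))
(k(1) - 1)² = (2*1/(9 + 1) - 1)² = (2*1/10 - 1)² = (2*1*(⅒) - 1)² = (⅕ - 1)² = (-⅘)² = 16/25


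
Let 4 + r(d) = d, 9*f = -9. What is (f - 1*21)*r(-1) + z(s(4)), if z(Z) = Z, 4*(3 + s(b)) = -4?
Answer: 106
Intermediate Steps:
f = -1 (f = (⅑)*(-9) = -1)
s(b) = -4 (s(b) = -3 + (¼)*(-4) = -3 - 1 = -4)
r(d) = -4 + d
(f - 1*21)*r(-1) + z(s(4)) = (-1 - 1*21)*(-4 - 1) - 4 = (-1 - 21)*(-5) - 4 = -22*(-5) - 4 = 110 - 4 = 106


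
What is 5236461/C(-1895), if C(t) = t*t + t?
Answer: 5236461/3589130 ≈ 1.4590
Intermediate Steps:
C(t) = t + t² (C(t) = t² + t = t + t²)
5236461/C(-1895) = 5236461/((-1895*(1 - 1895))) = 5236461/((-1895*(-1894))) = 5236461/3589130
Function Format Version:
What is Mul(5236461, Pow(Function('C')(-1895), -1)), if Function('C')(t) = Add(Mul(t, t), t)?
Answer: Rational(5236461, 3589130) ≈ 1.4590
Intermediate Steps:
Function('C')(t) = Add(t, Pow(t, 2)) (Function('C')(t) = Add(Pow(t, 2), t) = Add(t, Pow(t, 2)))
Mul(5236461, Pow(Function('C')(-1895), -1)) = Mul(5236461, Pow(Mul(-1895, Add(1, -1895)), -1)) = Mul(5236461, Pow(Mul(-1895, -1894), -1)) = Mul(5236461, Pow(3589130, -1)) = Mul(5236461, Rational(1, 3589130)) = Rational(5236461, 3589130)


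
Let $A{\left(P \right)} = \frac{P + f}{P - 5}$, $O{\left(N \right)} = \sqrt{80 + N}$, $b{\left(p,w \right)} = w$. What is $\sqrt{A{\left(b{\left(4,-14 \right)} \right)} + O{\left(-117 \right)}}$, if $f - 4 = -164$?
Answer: $\frac{\sqrt{3306 + 361 i \sqrt{37}}}{19} \approx 3.1743 + 0.95814 i$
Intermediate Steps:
$f = -160$ ($f = 4 - 164 = -160$)
$A{\left(P \right)} = \frac{-160 + P}{-5 + P}$ ($A{\left(P \right)} = \frac{P - 160}{P - 5} = \frac{-160 + P}{-5 + P}$)
$\sqrt{A{\left(b{\left(4,-14 \right)} \right)} + O{\left(-117 \right)}} = \sqrt{\frac{-160 - 14}{-5 - 14} + \sqrt{80 - 117}} = \sqrt{\frac{1}{-19} \left(-174\right) + \sqrt{-37}} = \sqrt{\left(- \frac{1}{19}\right) \left(-174\right) + i \sqrt{37}} = \sqrt{\frac{174}{19} + i \sqrt{37}}$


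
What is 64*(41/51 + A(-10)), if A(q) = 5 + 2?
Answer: 25472/51 ≈ 499.45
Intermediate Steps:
A(q) = 7
64*(41/51 + A(-10)) = 64*(41/51 + 7) = 64*(398/51) = 25472/51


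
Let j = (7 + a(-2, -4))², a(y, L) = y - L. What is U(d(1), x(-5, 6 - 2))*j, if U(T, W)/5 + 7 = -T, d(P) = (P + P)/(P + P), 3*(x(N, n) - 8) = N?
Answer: -3240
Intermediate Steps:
x(N, n) = 8 + N/3
d(P) = 1 (d(P) = (2*P)/((2*P)) = (2*P)*(1/(2*P)) = 1)
U(T, W) = -35 - 5*T (U(T, W) = -35 + 5*(-T) = -35 - 5*T)
j = 81 (j = (7 + (-2 - 1*(-4)))² = (7 + (-2 + 4))² = (7 + 2)² = 9² = 81)
U(d(1), x(-5, 6 - 2))*j = (-35 - 5*1)*81 = (-35 - 5)*81 = -40*81 = -3240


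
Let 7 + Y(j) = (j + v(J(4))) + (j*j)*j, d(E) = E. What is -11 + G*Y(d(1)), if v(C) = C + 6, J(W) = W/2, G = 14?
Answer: 31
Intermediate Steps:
J(W) = W/2 (J(W) = W*(1/2) = W/2)
v(C) = 6 + C
Y(j) = 1 + j + j**3 (Y(j) = -7 + ((j + (6 + (1/2)*4)) + (j*j)*j) = -7 + ((j + (6 + 2)) + j**2*j) = -7 + ((j + 8) + j**3) = -7 + ((8 + j) + j**3) = -7 + (8 + j + j**3) = 1 + j + j**3)
-11 + G*Y(d(1)) = -11 + 14*(1 + 1 + 1**3) = -11 + 14*(1 + 1 + 1) = -11 + 14*3 = -11 + 42 = 31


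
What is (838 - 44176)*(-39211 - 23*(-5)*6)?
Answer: 1669423098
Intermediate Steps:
(838 - 44176)*(-39211 - 23*(-5)*6) = -43338*(-39211 + 115*6) = -43338*(-39211 + 690) = -43338*(-38521) = 1669423098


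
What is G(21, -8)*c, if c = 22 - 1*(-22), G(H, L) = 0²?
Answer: 0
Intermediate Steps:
G(H, L) = 0
c = 44 (c = 22 + 22 = 44)
G(21, -8)*c = 0*44 = 0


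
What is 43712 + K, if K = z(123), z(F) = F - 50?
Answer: 43785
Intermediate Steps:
z(F) = -50 + F
K = 73 (K = -50 + 123 = 73)
43712 + K = 43712 + 73 = 43785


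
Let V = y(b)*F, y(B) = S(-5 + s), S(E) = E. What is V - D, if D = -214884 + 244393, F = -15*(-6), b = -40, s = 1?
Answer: -29869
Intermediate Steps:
y(B) = -4 (y(B) = -5 + 1 = -4)
F = 90
D = 29509
V = -360 (V = -4*90 = -360)
V - D = -360 - 1*29509 = -360 - 29509 = -29869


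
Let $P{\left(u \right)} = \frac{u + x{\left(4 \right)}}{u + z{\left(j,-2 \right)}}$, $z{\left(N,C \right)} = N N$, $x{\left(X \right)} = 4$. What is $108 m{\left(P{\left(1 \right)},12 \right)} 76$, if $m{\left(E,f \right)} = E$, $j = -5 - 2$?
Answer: $\frac{4104}{5} \approx 820.8$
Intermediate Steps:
$j = -7$
$z{\left(N,C \right)} = N^{2}$
$P{\left(u \right)} = \frac{4 + u}{49 + u}$ ($P{\left(u \right)} = \frac{u + 4}{u + \left(-7\right)^{2}} = \frac{4 + u}{u + 49} = \frac{4 + u}{49 + u}$)
$108 m{\left(P{\left(1 \right)},12 \right)} 76 = 108 \frac{4 + 1}{49 + 1} \cdot 76 = 108 \cdot \frac{1}{50} \cdot 5 \cdot 76 = 108 \cdot \frac{1}{10} \cdot 76 = \frac{54}{5} \cdot 76 = \frac{4104}{5}$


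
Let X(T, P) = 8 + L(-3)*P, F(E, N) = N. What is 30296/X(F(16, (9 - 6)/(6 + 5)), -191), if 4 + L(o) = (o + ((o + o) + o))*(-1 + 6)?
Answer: 3787/1529 ≈ 2.4768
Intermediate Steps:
L(o) = -4 + 20*o (L(o) = -4 + (o + ((o + o) + o))*(-1 + 6) = -4 + (o + (2*o + o))*5 = -4 + (o + 3*o)*5 = -4 + (4*o)*5 = -4 + 20*o)
X(T, P) = 8 - 64*P (X(T, P) = 8 + (-4 + 20*(-3))*P = 8 + (-4 - 60)*P = 8 - 64*P)
30296/X(F(16, (9 - 6)/(6 + 5)), -191) = 30296/(8 - 64*(-191)) = 30296/(8 + 12224) = 30296/12232 = 30296*(1/12232) = 3787/1529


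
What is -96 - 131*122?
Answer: -16078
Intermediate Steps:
-96 - 131*122 = -96 - 15982 = -16078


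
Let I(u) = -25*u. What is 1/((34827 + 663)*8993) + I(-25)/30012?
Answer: 33246001877/1596446173140 ≈ 0.020825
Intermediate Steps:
1/((34827 + 663)*8993) + I(-25)/30012 = 1/((34827 + 663)*8993) - 25*(-25)/30012 = (1/8993)/35490 + 625*(1/30012) = (1/35490)*(1/8993) + 625/30012 = 1/319161570 + 625/30012 = 33246001877/1596446173140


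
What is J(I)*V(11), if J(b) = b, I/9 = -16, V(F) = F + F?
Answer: -3168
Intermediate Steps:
V(F) = 2*F
I = -144 (I = 9*(-16) = -144)
J(I)*V(11) = -288*11 = -144*22 = -3168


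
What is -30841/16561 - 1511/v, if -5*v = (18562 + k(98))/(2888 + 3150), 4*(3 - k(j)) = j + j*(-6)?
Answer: 301955314521/123793475 ≈ 2439.2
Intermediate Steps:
k(j) = 3 + 5*j/4 (k(j) = 3 - (j + j*(-6))/4 = 3 - (j - 6*j)/4 = 3 - (-5)*j/4 = 3 + 5*j/4)
v = -7475/12076 (v = -(18562 + (3 + (5/4)*98))/(5*(2888 + 3150)) = -(18562 + (3 + 245/2))/(5*6038) = -(18562 + 251/2)/(5*6038) = -7475/(2*6038) = -⅕*37375/12076 = -7475/12076 ≈ -0.61900)
-30841/16561 - 1511/v = -30841/16561 - 1511/(-7475/12076) = -30841*1/16561 - 1511*(-12076/7475) = -30841/16561 + 18246836/7475 = 301955314521/123793475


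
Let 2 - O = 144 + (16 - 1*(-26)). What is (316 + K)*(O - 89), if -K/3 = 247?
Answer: 116025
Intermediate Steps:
K = -741 (K = -3*247 = -741)
O = -184 (O = 2 - (144 + (16 - 1*(-26))) = 2 - (144 + (16 + 26)) = 2 - (144 + 42) = 2 - 1*186 = 2 - 186 = -184)
(316 + K)*(O - 89) = (316 - 741)*(-184 - 89) = -425*(-273) = 116025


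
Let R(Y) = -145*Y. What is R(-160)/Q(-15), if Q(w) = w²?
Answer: 928/9 ≈ 103.11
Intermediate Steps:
R(-160)/Q(-15) = (-145*(-160))/((-15)²) = 23200/225 = 23200*(1/225) = 928/9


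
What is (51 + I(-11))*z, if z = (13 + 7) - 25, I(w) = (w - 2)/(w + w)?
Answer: -5675/22 ≈ -257.95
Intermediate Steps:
I(w) = (-2 + w)/(2*w) (I(w) = (-2 + w)/((2*w)) = (-2 + w)*(1/(2*w)) = (-2 + w)/(2*w))
z = -5 (z = 20 - 25 = -5)
(51 + I(-11))*z = (51 + (½)*(-2 - 11)/(-11))*(-5) = (51 + (½)*(-1/11)*(-13))*(-5) = (51 + 13/22)*(-5) = (1135/22)*(-5) = -5675/22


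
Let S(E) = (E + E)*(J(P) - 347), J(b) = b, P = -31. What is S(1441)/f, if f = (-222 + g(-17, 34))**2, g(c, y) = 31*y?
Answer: -272349/173056 ≈ -1.5738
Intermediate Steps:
S(E) = -756*E (S(E) = (E + E)*(-31 - 347) = (2*E)*(-378) = -756*E)
f = 692224 (f = (-222 + 31*34)**2 = (-222 + 1054)**2 = 832**2 = 692224)
S(1441)/f = -756*1441/692224 = -1089396*1/692224 = -272349/173056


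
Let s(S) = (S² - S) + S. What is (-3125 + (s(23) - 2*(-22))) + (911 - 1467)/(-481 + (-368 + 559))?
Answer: -369762/145 ≈ -2550.1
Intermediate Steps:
s(S) = S²
(-3125 + (s(23) - 2*(-22))) + (911 - 1467)/(-481 + (-368 + 559)) = (-3125 + (23² - 2*(-22))) + (911 - 1467)/(-481 + (-368 + 559)) = (-3125 + (529 - 1*(-44))) - 556/(-481 + 191) = (-3125 + (529 + 44)) - 556/(-290) = (-3125 + 573) - 556*(-1/290) = -2552 + 278/145 = -369762/145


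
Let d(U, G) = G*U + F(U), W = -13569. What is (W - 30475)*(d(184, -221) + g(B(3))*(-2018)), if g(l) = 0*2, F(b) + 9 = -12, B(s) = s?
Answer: 1791930140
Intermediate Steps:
F(b) = -21 (F(b) = -9 - 12 = -21)
g(l) = 0
d(U, G) = -21 + G*U (d(U, G) = G*U - 21 = -21 + G*U)
(W - 30475)*(d(184, -221) + g(B(3))*(-2018)) = (-13569 - 30475)*((-21 - 221*184) + 0*(-2018)) = -44044*((-21 - 40664) + 0) = -44044*(-40685 + 0) = -44044*(-40685) = 1791930140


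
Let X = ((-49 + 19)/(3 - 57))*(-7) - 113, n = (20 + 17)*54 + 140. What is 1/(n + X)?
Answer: 9/18190 ≈ 0.00049478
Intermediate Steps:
n = 2138 (n = 37*54 + 140 = 1998 + 140 = 2138)
X = -1052/9 (X = -30/(-54)*(-7) - 113 = -30*(-1/54)*(-7) - 113 = (5/9)*(-7) - 113 = -35/9 - 113 = -1052/9 ≈ -116.89)
1/(n + X) = 1/(2138 - 1052/9) = 1/(18190/9) = 9/18190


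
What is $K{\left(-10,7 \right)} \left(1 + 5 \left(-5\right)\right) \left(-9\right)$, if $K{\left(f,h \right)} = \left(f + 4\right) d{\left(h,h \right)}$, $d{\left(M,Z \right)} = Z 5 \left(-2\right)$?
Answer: $90720$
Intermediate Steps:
$d{\left(M,Z \right)} = - 10 Z$ ($d{\left(M,Z \right)} = 5 Z \left(-2\right) = - 10 Z$)
$K{\left(f,h \right)} = - 10 h \left(4 + f\right)$ ($K{\left(f,h \right)} = \left(f + 4\right) \left(- 10 h\right) = \left(4 + f\right) \left(- 10 h\right) = - 10 h \left(4 + f\right)$)
$K{\left(-10,7 \right)} \left(1 + 5 \left(-5\right)\right) \left(-9\right) = \left(-10\right) 7 \left(4 - 10\right) \left(1 + 5 \left(-5\right)\right) \left(-9\right) = \left(-10\right) 7 \left(-6\right) \left(1 - 25\right) \left(-9\right) = 420 \left(-24\right) \left(-9\right) = \left(-10080\right) \left(-9\right) = 90720$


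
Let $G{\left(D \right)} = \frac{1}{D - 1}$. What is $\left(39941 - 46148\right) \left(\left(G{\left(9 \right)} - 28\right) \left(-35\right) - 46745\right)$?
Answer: $\frac{2272724085}{8} \approx 2.8409 \cdot 10^{8}$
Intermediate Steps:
$G{\left(D \right)} = \frac{1}{-1 + D}$
$\left(39941 - 46148\right) \left(\left(G{\left(9 \right)} - 28\right) \left(-35\right) - 46745\right) = \left(39941 - 46148\right) \left(\left(\frac{1}{-1 + 9} - 28\right) \left(-35\right) - 46745\right) = - 6207 \left(\left(\frac{1}{8} - 28\right) \left(-35\right) - 46745\right) = - 6207 \left(\left(- \frac{223}{8}\right) \left(-35\right) - 46745\right) = - 6207 \left(\frac{7805}{8} - 46745\right) = \left(-6207\right) \left(- \frac{366155}{8}\right) = \frac{2272724085}{8}$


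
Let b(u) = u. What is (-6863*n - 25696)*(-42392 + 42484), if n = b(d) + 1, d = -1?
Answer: -2364032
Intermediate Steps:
n = 0 (n = -1 + 1 = 0)
(-6863*n - 25696)*(-42392 + 42484) = (-6863*0 - 25696)*(-42392 + 42484) = (0 - 25696)*92 = -25696*92 = -2364032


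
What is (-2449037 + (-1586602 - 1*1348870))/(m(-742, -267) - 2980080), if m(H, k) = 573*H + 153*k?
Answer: 5384509/3446097 ≈ 1.5625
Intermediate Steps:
m(H, k) = 153*k + 573*H
(-2449037 + (-1586602 - 1*1348870))/(m(-742, -267) - 2980080) = (-2449037 + (-1586602 - 1*1348870))/((153*(-267) + 573*(-742)) - 2980080) = (-2449037 + (-1586602 - 1348870))/((-40851 - 425166) - 2980080) = (-2449037 - 2935472)/(-466017 - 2980080) = -5384509/(-3446097) = -5384509*(-1/3446097) = 5384509/3446097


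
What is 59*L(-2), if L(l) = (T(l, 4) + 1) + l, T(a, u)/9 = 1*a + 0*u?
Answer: -1121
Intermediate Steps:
T(a, u) = 9*a (T(a, u) = 9*(1*a + 0*u) = 9*(a + 0) = 9*a)
L(l) = 1 + 10*l (L(l) = (9*l + 1) + l = (1 + 9*l) + l = 1 + 10*l)
59*L(-2) = 59*(1 + 10*(-2)) = 59*(1 - 20) = 59*(-19) = -1121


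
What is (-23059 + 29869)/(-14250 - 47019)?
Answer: -2270/20423 ≈ -0.11115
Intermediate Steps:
(-23059 + 29869)/(-14250 - 47019) = 6810/(-61269) = 6810*(-1/61269) = -2270/20423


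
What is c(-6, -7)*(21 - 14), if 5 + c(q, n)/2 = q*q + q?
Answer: 350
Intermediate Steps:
c(q, n) = -10 + 2*q + 2*q² (c(q, n) = -10 + 2*(q*q + q) = -10 + 2*(q² + q) = -10 + 2*(q + q²) = -10 + (2*q + 2*q²) = -10 + 2*q + 2*q²)
c(-6, -7)*(21 - 14) = (-10 + 2*(-6) + 2*(-6)²)*(21 - 14) = (-10 - 12 + 2*36)*7 = (-10 - 12 + 72)*7 = 50*7 = 350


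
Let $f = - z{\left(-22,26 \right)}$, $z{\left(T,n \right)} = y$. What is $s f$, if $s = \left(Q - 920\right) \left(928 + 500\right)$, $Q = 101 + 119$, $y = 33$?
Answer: $32986800$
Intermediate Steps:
$z{\left(T,n \right)} = 33$
$Q = 220$
$s = -999600$ ($s = \left(220 - 920\right) \left(928 + 500\right) = \left(-700\right) 1428 = -999600$)
$f = -33$ ($f = \left(-1\right) 33 = -33$)
$s f = \left(-999600\right) \left(-33\right) = 32986800$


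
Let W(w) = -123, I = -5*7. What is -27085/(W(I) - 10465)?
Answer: 27085/10588 ≈ 2.5581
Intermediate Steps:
I = -35
-27085/(W(I) - 10465) = -27085/(-123 - 10465) = -27085/(-10588) = -27085*(-1/10588) = 27085/10588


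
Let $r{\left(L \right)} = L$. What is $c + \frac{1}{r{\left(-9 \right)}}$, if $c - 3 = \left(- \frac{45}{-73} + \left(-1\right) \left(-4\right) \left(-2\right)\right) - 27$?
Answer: $- \frac{20692}{657} \approx -31.495$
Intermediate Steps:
$c = - \frac{2291}{73}$ ($c = 3 - \left(\frac{1926}{73} - \left(-1\right) \left(-4\right) \left(-2\right)\right) = 3 + \left(\left(\left(-45\right) \left(- \frac{1}{73}\right) + 4 \left(-2\right)\right) - 27\right) = 3 + \left(\left(\frac{45}{73} - 8\right) - 27\right) = 3 - \frac{2510}{73} = - \frac{2291}{73} \approx -31.384$)
$c + \frac{1}{r{\left(-9 \right)}} = - \frac{2291}{73} + \frac{1}{-9} = - \frac{2291}{73} - \frac{1}{9} = - \frac{20692}{657}$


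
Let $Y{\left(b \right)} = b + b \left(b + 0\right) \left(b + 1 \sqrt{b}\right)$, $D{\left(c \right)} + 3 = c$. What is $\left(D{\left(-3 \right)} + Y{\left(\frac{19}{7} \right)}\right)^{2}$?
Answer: $\frac{50188517}{117649} + \frac{4138504 \sqrt{133}}{117649} \approx 832.27$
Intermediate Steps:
$D{\left(c \right)} = -3 + c$
$Y{\left(b \right)} = b + b^{2} \left(b + \sqrt{b}\right)$ ($Y{\left(b \right)} = b + b b \left(b + \sqrt{b}\right) = b + b^{2} \left(b + \sqrt{b}\right)$)
$\left(D{\left(-3 \right)} + Y{\left(\frac{19}{7} \right)}\right)^{2} = \left(\left(-3 - 3\right) + \left(\frac{19}{7} + \left(\frac{19}{7}\right)^{3} + \left(\frac{19}{7}\right)^{\frac{5}{2}}\right)\right)^{2} = \left(-6 + \left(19 \cdot \frac{1}{7} + \left(19 \cdot \frac{1}{7}\right)^{3} + \left(19 \cdot \frac{1}{7}\right)^{\frac{5}{2}}\right)\right)^{2} = \left(-6 + \left(\frac{19}{7} + \left(\frac{19}{7}\right)^{3} + \left(\frac{19}{7}\right)^{\frac{5}{2}}\right)\right)^{2} = \left(-6 + \left(\frac{19}{7} + \frac{6859}{343} + \frac{361 \sqrt{133}}{343}\right)\right)^{2} = \left(-6 + \left(\frac{7790}{343} + \frac{361 \sqrt{133}}{343}\right)\right)^{2} = \left(\frac{5732}{343} + \frac{361 \sqrt{133}}{343}\right)^{2}$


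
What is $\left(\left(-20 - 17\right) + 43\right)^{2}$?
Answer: $36$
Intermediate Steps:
$\left(\left(-20 - 17\right) + 43\right)^{2} = \left(-37 + 43\right)^{2} = 6^{2} = 36$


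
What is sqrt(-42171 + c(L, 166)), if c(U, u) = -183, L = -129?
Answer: 3*I*sqrt(4706) ≈ 205.8*I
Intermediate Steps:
sqrt(-42171 + c(L, 166)) = sqrt(-42171 - 183) = sqrt(-42354) = 3*I*sqrt(4706)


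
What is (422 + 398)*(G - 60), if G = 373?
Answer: 256660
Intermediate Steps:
(422 + 398)*(G - 60) = (422 + 398)*(373 - 60) = 820*313 = 256660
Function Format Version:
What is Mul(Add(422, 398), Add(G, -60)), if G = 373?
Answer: 256660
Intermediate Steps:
Mul(Add(422, 398), Add(G, -60)) = Mul(Add(422, 398), Add(373, -60)) = Mul(820, 313) = 256660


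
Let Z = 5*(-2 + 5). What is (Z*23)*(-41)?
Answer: -14145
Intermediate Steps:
Z = 15 (Z = 5*3 = 15)
(Z*23)*(-41) = (15*23)*(-41) = 345*(-41) = -14145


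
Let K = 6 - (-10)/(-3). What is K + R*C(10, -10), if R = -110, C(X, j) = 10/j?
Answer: 338/3 ≈ 112.67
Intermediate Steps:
K = 8/3 (K = 6 - (-10)*(-1)/3 = 6 - 2*5/3 = 6 - 10/3 = 8/3 ≈ 2.6667)
K + R*C(10, -10) = 8/3 - 1100/(-10) = 8/3 - 1100*(-1)/10 = 8/3 - 110*(-1) = 8/3 + 110 = 338/3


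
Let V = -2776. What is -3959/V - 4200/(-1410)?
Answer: 574713/130472 ≈ 4.4049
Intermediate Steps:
-3959/V - 4200/(-1410) = -3959/(-2776) - 4200/(-1410) = -3959*(-1/2776) - 4200*(-1/1410) = 3959/2776 + 140/47 = 574713/130472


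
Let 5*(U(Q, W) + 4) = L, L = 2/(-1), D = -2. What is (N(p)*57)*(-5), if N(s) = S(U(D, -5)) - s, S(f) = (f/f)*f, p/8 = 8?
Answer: 19494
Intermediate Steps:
L = -2 (L = 2*(-1) = -2)
U(Q, W) = -22/5 (U(Q, W) = -4 + (1/5)*(-2) = -4 - 2/5 = -22/5)
p = 64 (p = 8*8 = 64)
S(f) = f (S(f) = 1*f = f)
N(s) = -22/5 - s
(N(p)*57)*(-5) = ((-22/5 - 1*64)*57)*(-5) = ((-22/5 - 64)*57)*(-5) = -342/5*57*(-5) = -19494/5*(-5) = 19494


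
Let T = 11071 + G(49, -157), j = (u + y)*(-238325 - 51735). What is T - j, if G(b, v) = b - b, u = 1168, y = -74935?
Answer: -21396844949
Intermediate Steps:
j = 21396856020 (j = (1168 - 74935)*(-238325 - 51735) = -73767*(-290060) = 21396856020)
G(b, v) = 0
T = 11071 (T = 11071 + 0 = 11071)
T - j = 11071 - 1*21396856020 = 11071 - 21396856020 = -21396844949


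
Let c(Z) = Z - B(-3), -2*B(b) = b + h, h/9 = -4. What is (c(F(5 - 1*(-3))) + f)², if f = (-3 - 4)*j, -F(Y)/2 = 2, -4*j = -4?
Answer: 3721/4 ≈ 930.25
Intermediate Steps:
j = 1 (j = -¼*(-4) = 1)
h = -36 (h = 9*(-4) = -36)
F(Y) = -4 (F(Y) = -2*2 = -4)
f = -7 (f = (-3 - 4)*1 = -7*1 = -7)
B(b) = 18 - b/2 (B(b) = -(b - 36)/2 = -(-36 + b)/2 = 18 - b/2)
c(Z) = -39/2 + Z (c(Z) = Z - (18 - ½*(-3)) = Z - (18 + 3/2) = Z - 1*39/2 = Z - 39/2 = -39/2 + Z)
(c(F(5 - 1*(-3))) + f)² = ((-39/2 - 4) - 7)² = (-47/2 - 7)² = (-61/2)² = 3721/4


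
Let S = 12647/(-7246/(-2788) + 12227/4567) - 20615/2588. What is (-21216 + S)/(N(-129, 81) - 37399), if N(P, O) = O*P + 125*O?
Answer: 1636681170136489/3279361383977196 ≈ 0.49909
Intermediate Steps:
N(P, O) = 125*O + O*P
S = 207682510441943/86932677252 (S = 12647/(-7246*(-1/2788) + 12227*(1/4567)) - 20615*1/2588 = 12647/(3623/1394 + 12227/4567) - 20615/2588 = 12647/(33590679/6366398) - 20615/2588 = 12647*(6366398/33590679) - 20615/2588 = 80515835506/33590679 - 20615/2588 = 207682510441943/86932677252 ≈ 2389.0)
(-21216 + S)/(N(-129, 81) - 37399) = (-21216 + 207682510441943/86932677252)/(81*(125 - 129) - 37399) = -1636681170136489/(86932677252*(81*(-4) - 37399)) = -1636681170136489/(86932677252*(-324 - 37399)) = -1636681170136489/86932677252/(-37723) = -1636681170136489/86932677252*(-1/37723) = 1636681170136489/3279361383977196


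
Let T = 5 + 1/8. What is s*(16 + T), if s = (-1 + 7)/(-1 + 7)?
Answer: 169/8 ≈ 21.125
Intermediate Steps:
T = 41/8 (T = 5 + 1*(⅛) = 5 + ⅛ = 41/8 ≈ 5.1250)
s = 1 (s = 6/6 = 6*(⅙) = 1)
s*(16 + T) = 1*(16 + 41/8) = 1*(169/8) = 169/8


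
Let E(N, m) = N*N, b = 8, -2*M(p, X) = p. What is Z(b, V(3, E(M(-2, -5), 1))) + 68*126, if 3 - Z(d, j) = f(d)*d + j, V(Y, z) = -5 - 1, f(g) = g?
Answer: 8513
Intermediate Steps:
M(p, X) = -p/2
E(N, m) = N²
V(Y, z) = -6
Z(d, j) = 3 - j - d² (Z(d, j) = 3 - (d*d + j) = 3 - (d² + j) = 3 - (j + d²) = 3 + (-j - d²) = 3 - j - d²)
Z(b, V(3, E(M(-2, -5), 1))) + 68*126 = (3 - 1*(-6) - 1*8²) + 68*126 = (3 + 6 - 1*64) + 8568 = (3 + 6 - 64) + 8568 = -55 + 8568 = 8513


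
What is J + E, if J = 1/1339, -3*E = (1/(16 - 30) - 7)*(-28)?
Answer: -88373/1339 ≈ -65.999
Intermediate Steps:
E = -66 (E = -(1/(16 - 30) - 7)*(-28)/3 = -(1/(-14) - 7)*(-28)/3 = -(-1/14 - 7)*(-28)/3 = -(-33)*(-28)/14 = -⅓*198 = -66)
J = 1/1339 ≈ 0.00074683
J + E = 1/1339 - 66 = -88373/1339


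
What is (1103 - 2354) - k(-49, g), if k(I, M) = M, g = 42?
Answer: -1293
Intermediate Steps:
(1103 - 2354) - k(-49, g) = (1103 - 2354) - 1*42 = -1251 - 42 = -1293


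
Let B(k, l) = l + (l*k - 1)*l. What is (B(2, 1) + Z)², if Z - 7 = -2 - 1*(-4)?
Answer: 121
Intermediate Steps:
Z = 9 (Z = 7 + (-2 - 1*(-4)) = 7 + (-2 + 4) = 7 + 2 = 9)
B(k, l) = l + l*(-1 + k*l) (B(k, l) = l + (k*l - 1)*l = l + (-1 + k*l)*l = l + l*(-1 + k*l))
(B(2, 1) + Z)² = (2*1² + 9)² = (2*1 + 9)² = (2 + 9)² = 11² = 121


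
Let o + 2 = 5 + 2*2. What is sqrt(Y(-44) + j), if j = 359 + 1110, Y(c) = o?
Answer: 6*sqrt(41) ≈ 38.419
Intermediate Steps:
o = 7 (o = -2 + (5 + 2*2) = -2 + (5 + 4) = -2 + 9 = 7)
Y(c) = 7
j = 1469
sqrt(Y(-44) + j) = sqrt(7 + 1469) = sqrt(1476) = 6*sqrt(41)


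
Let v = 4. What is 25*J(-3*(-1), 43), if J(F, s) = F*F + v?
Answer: 325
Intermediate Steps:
J(F, s) = 4 + F**2 (J(F, s) = F*F + 4 = F**2 + 4 = 4 + F**2)
25*J(-3*(-1), 43) = 25*(4 + (-3*(-1))**2) = 25*(4 + 3**2) = 25*(4 + 9) = 25*13 = 325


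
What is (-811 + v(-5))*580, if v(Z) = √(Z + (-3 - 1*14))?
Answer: -470380 + 580*I*√22 ≈ -4.7038e+5 + 2720.4*I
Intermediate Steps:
v(Z) = √(-17 + Z) (v(Z) = √(Z + (-3 - 14)) = √(Z - 17) = √(-17 + Z))
(-811 + v(-5))*580 = (-811 + √(-17 - 5))*580 = (-811 + √(-22))*580 = (-811 + I*√22)*580 = -470380 + 580*I*√22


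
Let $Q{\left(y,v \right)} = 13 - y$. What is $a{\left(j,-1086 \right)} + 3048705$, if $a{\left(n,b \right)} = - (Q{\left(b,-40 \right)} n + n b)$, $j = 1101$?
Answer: $3034392$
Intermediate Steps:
$a{\left(n,b \right)} = - b n - n \left(13 - b\right)$ ($a{\left(n,b \right)} = - (\left(13 - b\right) n + n b) = - (n \left(13 - b\right) + b n) = - (b n + n \left(13 - b\right)) = - b n - n \left(13 - b\right)$)
$a{\left(j,-1086 \right)} + 3048705 = \left(-13\right) 1101 + 3048705 = -14313 + 3048705 = 3034392$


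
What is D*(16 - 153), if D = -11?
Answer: 1507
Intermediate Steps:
D*(16 - 153) = -11*(16 - 153) = -11*(-137) = 1507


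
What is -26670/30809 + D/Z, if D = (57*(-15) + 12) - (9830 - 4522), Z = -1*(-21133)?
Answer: -753123269/651086597 ≈ -1.1567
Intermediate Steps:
Z = 21133
D = -6151 (D = (-855 + 12) - 1*5308 = -843 - 5308 = -6151)
-26670/30809 + D/Z = -26670/30809 - 6151/21133 = -753123269/651086597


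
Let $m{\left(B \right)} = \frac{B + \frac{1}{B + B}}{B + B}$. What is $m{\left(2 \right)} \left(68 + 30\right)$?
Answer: $\frac{441}{8} \approx 55.125$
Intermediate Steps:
$m{\left(B \right)} = \frac{B + \frac{1}{2 B}}{2 B}$
$m{\left(2 \right)} \left(68 + 30\right) = \left(\frac{1}{2} + \frac{1}{4 \cdot 4}\right) \left(68 + 30\right) = \left(\frac{1}{2} + \frac{1}{4} \cdot \frac{1}{4}\right) 98 = \left(\frac{1}{2} + \frac{1}{16}\right) 98 = \frac{9}{16} \cdot 98 = \frac{441}{8}$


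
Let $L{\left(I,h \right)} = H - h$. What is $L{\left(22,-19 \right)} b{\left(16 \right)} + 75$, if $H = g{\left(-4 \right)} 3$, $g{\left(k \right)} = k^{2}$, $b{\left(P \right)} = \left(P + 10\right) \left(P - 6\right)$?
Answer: $17495$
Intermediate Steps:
$b{\left(P \right)} = \left(-6 + P\right) \left(10 + P\right)$ ($b{\left(P \right)} = \left(10 + P\right) \left(-6 + P\right) = \left(-6 + P\right) \left(10 + P\right)$)
$H = 48$ ($H = \left(-4\right)^{2} \cdot 3 = 16 \cdot 3 = 48$)
$L{\left(I,h \right)} = 48 - h$
$L{\left(22,-19 \right)} b{\left(16 \right)} + 75 = \left(48 - -19\right) \left(-60 + 16^{2} + 4 \cdot 16\right) + 75 = \left(48 + 19\right) \left(-60 + 256 + 64\right) + 75 = 67 \cdot 260 + 75 = 17420 + 75 = 17495$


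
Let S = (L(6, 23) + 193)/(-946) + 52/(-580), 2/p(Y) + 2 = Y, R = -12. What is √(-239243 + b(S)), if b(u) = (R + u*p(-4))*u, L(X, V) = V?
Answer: I*√10128221003849898/205755 ≈ 489.12*I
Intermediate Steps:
p(Y) = 2/(-2 + Y)
S = -21809/68585 (S = (23 + 193)/(-946) + 52/(-580) = 216*(-1/946) + 52*(-1/580) = -108/473 - 13/145 = -21809/68585 ≈ -0.31799)
b(u) = u*(-12 - u/3) (b(u) = (-12 + u*(2/(-2 - 4)))*u = (-12 + u*(2/(-6)))*u = (-12 + u*(2*(-⅙)))*u = (-12 + u*(-⅓))*u = (-12 - u/3)*u = u*(-12 - u/3))
√(-239243 + b(S)) = √(-239243 - ⅓*(-21809/68585)*(36 - 21809/68585)) = √(-239243 - ⅓*(-21809/68585)*2447251/68585) = √(-239243 + 53372097059/14111706675) = √(-3376073667949966/14111706675) = I*√10128221003849898/205755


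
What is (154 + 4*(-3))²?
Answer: 20164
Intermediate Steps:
(154 + 4*(-3))² = (154 - 12)² = 142² = 20164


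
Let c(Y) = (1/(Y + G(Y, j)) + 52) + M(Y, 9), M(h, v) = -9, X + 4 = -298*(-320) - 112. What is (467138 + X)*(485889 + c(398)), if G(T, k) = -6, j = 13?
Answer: 53562764645895/196 ≈ 2.7328e+11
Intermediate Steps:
X = 95244 (X = -4 + (-298*(-320) - 112) = -4 + (95360 - 112) = -4 + 95248 = 95244)
c(Y) = 43 + 1/(-6 + Y) (c(Y) = (1/(Y - 6) + 52) - 9 = (1/(-6 + Y) + 52) - 9 = (52 + 1/(-6 + Y)) - 9 = 43 + 1/(-6 + Y))
(467138 + X)*(485889 + c(398)) = (467138 + 95244)*(485889 + (-257 + 43*398)/(-6 + 398)) = 562382*(485889 + (-257 + 17114)/392) = 562382*(485889 + (1/392)*16857) = 562382*(485889 + 16857/392) = 562382*(190485345/392) = 53562764645895/196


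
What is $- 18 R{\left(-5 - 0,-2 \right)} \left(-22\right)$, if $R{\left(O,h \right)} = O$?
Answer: $-1980$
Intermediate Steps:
$- 18 R{\left(-5 - 0,-2 \right)} \left(-22\right) = - 18 \left(-5 - 0\right) \left(-22\right) = - 18 \left(-5 + 0\right) \left(-22\right) = \left(-18\right) \left(-5\right) \left(-22\right) = 90 \left(-22\right) = -1980$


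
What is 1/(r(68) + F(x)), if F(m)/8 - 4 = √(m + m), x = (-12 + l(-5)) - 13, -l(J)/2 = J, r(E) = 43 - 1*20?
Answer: 11/989 - 8*I*√30/4945 ≈ 0.011122 - 0.008861*I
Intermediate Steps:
r(E) = 23 (r(E) = 43 - 20 = 23)
l(J) = -2*J
x = -15 (x = (-12 - 2*(-5)) - 13 = (-12 + 10) - 13 = -2 - 13 = -15)
F(m) = 32 + 8*√2*√m (F(m) = 32 + 8*√(m + m) = 32 + 8*√(2*m) = 32 + 8*(√2*√m) = 32 + 8*√2*√m)
1/(r(68) + F(x)) = 1/(23 + (32 + 8*√2*√(-15))) = 1/(23 + (32 + 8*√2*(I*√15))) = 1/(23 + (32 + 8*I*√30)) = 1/(55 + 8*I*√30)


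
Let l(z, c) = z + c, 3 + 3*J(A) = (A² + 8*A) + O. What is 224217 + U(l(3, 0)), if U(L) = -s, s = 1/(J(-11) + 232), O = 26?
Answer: 168611181/752 ≈ 2.2422e+5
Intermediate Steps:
J(A) = 23/3 + A²/3 + 8*A/3 (J(A) = -1 + ((A² + 8*A) + 26)/3 = -1 + (26 + A² + 8*A)/3 = -1 + (26/3 + A²/3 + 8*A/3) = 23/3 + A²/3 + 8*A/3)
s = 3/752 (s = 1/((23/3 + (⅓)*(-11)² + (8/3)*(-11)) + 232) = 1/((23/3 + (⅓)*121 - 88/3) + 232) = 1/((23/3 + 121/3 - 88/3) + 232) = 1/(56/3 + 232) = 1/(752/3) = 3/752 ≈ 0.0039894)
l(z, c) = c + z
U(L) = -3/752 (U(L) = -1*3/752 = -3/752)
224217 + U(l(3, 0)) = 224217 - 3/752 = 168611181/752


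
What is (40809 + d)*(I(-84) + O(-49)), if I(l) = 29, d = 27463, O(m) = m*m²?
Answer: -8030152640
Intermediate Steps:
O(m) = m³
(40809 + d)*(I(-84) + O(-49)) = (40809 + 27463)*(29 + (-49)³) = 68272*(29 - 117649) = 68272*(-117620) = -8030152640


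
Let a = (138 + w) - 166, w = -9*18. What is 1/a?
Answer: -1/190 ≈ -0.0052632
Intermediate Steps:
w = -162
a = -190 (a = (138 - 162) - 166 = -24 - 166 = -190)
1/a = 1/(-190) = -1/190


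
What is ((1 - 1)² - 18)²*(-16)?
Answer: -5184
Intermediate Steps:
((1 - 1)² - 18)²*(-16) = (0² - 18)²*(-16) = (0 - 18)²*(-16) = (-18)²*(-16) = 324*(-16) = -5184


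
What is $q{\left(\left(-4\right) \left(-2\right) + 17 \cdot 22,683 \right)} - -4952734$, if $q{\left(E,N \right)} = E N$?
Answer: $5213640$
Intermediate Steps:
$q{\left(\left(-4\right) \left(-2\right) + 17 \cdot 22,683 \right)} - -4952734 = \left(\left(-4\right) \left(-2\right) + 17 \cdot 22\right) 683 - -4952734 = \left(8 + 374\right) 683 + 4952734 = 382 \cdot 683 + 4952734 = 260906 + 4952734 = 5213640$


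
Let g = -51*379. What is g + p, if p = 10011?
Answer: -9318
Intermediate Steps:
g = -19329
g + p = -19329 + 10011 = -9318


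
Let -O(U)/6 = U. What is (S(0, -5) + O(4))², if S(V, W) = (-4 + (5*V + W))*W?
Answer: 441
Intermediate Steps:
O(U) = -6*U
S(V, W) = W*(-4 + W + 5*V) (S(V, W) = (-4 + (W + 5*V))*W = (-4 + W + 5*V)*W = W*(-4 + W + 5*V))
(S(0, -5) + O(4))² = (-5*(-4 - 5 + 5*0) - 6*4)² = (-5*(-4 - 5 + 0) - 24)² = (-5*(-9) - 24)² = (45 - 24)² = 21² = 441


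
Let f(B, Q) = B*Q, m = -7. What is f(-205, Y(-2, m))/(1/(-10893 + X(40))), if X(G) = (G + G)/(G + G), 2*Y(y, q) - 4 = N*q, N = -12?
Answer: 98245840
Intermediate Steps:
Y(y, q) = 2 - 6*q (Y(y, q) = 2 + (-12*q)/2 = 2 - 6*q)
X(G) = 1 (X(G) = (2*G)/((2*G)) = (2*G)*(1/(2*G)) = 1)
f(-205, Y(-2, m))/(1/(-10893 + X(40))) = (-205*(2 - 6*(-7)))/(1/(-10893 + 1)) = (-205*(2 + 42))/(1/(-10892)) = (-205*44)/(-1/10892) = -9020*(-10892) = 98245840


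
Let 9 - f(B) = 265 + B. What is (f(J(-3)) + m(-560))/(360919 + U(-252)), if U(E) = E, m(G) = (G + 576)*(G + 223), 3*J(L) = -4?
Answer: -16940/1082001 ≈ -0.015656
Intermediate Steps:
J(L) = -4/3 (J(L) = (1/3)*(-4) = -4/3)
f(B) = -256 - B (f(B) = 9 - (265 + B) = 9 + (-265 - B) = -256 - B)
m(G) = (223 + G)*(576 + G) (m(G) = (576 + G)*(223 + G) = (223 + G)*(576 + G))
(f(J(-3)) + m(-560))/(360919 + U(-252)) = ((-256 - 1*(-4/3)) + (128448 + (-560)**2 + 799*(-560)))/(360919 - 252) = ((-256 + 4/3) + (128448 + 313600 - 447440))/360667 = (-764/3 - 5392)*(1/360667) = -16940/3*1/360667 = -16940/1082001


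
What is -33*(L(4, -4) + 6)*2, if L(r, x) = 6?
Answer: -792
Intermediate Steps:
-33*(L(4, -4) + 6)*2 = -33*(6 + 6)*2 = -33*12*2 = -11*36*2 = -396*2 = -792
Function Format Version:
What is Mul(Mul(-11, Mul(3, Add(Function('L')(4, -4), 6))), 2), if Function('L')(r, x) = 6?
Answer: -792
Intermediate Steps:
Mul(Mul(-11, Mul(3, Add(Function('L')(4, -4), 6))), 2) = Mul(Mul(-11, Mul(3, Add(6, 6))), 2) = Mul(Mul(-11, Mul(3, 12)), 2) = Mul(Mul(-11, 36), 2) = Mul(-396, 2) = -792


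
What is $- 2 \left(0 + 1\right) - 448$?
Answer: $-450$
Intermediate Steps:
$- 2 \left(0 + 1\right) - 448 = \left(-2\right) 1 - 448 = -2 - 448 = -450$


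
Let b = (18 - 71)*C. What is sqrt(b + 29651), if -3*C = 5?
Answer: sqrt(267654)/3 ≈ 172.45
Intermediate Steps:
C = -5/3 (C = -1/3*5 = -5/3 ≈ -1.6667)
b = 265/3 (b = (18 - 71)*(-5/3) = -53*(-5/3) = 265/3 ≈ 88.333)
sqrt(b + 29651) = sqrt(265/3 + 29651) = sqrt(89218/3) = sqrt(267654)/3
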